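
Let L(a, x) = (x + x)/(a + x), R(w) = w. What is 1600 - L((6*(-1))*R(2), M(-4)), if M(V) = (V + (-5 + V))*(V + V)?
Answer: 36748/23 ≈ 1597.7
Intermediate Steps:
M(V) = 2*V*(-5 + 2*V) (M(V) = (-5 + 2*V)*(2*V) = 2*V*(-5 + 2*V))
L(a, x) = 2*x/(a + x) (L(a, x) = (2*x)/(a + x) = 2*x/(a + x))
1600 - L((6*(-1))*R(2), M(-4)) = 1600 - 2*2*(-4)*(-5 + 2*(-4))/((6*(-1))*2 + 2*(-4)*(-5 + 2*(-4))) = 1600 - 2*2*(-4)*(-5 - 8)/(-6*2 + 2*(-4)*(-5 - 8)) = 1600 - 2*2*(-4)*(-13)/(-12 + 2*(-4)*(-13)) = 1600 - 2*104/(-12 + 104) = 1600 - 2*104/92 = 1600 - 1*52/23 = 1600 - 52/23 = 36748/23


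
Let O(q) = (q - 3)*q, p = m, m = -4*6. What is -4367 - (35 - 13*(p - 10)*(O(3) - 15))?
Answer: 2228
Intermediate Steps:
m = -24
p = -24
O(q) = q*(-3 + q) (O(q) = (-3 + q)*q = q*(-3 + q))
-4367 - (35 - 13*(p - 10)*(O(3) - 15)) = -4367 - (35 - 13*(-24 - 10)*(3*(-3 + 3) - 15)) = -4367 - (35 - (-442)*(3*0 - 15)) = -4367 - (35 - (-442)*(0 - 15)) = -4367 - (35 - (-442)*(-15)) = -4367 - (35 - 13*510) = -4367 - (35 - 6630) = -4367 - 1*(-6595) = -4367 + 6595 = 2228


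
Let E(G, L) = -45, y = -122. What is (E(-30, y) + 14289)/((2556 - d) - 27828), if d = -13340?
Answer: -3561/2983 ≈ -1.1938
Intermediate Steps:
(E(-30, y) + 14289)/((2556 - d) - 27828) = (-45 + 14289)/((2556 - 1*(-13340)) - 27828) = 14244/((2556 + 13340) - 27828) = 14244/(15896 - 27828) = 14244/(-11932) = 14244*(-1/11932) = -3561/2983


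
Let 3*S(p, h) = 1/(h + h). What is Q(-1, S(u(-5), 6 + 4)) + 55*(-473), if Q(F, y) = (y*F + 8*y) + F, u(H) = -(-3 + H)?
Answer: -1560953/60 ≈ -26016.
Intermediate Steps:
u(H) = 3 - H
S(p, h) = 1/(6*h) (S(p, h) = 1/(3*(h + h)) = 1/(3*((2*h))) = (1/(2*h))/3 = 1/(6*h))
Q(F, y) = F + 8*y + F*y (Q(F, y) = (F*y + 8*y) + F = (8*y + F*y) + F = F + 8*y + F*y)
Q(-1, S(u(-5), 6 + 4)) + 55*(-473) = (-1 + 8*(1/(6*(6 + 4))) - 1/(6*(6 + 4))) + 55*(-473) = (-1 + 8*((1/6)/10) - 1/(6*10)) - 26015 = (-1 + 8*((1/6)*(1/10)) - 1/(6*10)) - 26015 = (-1 + 8*(1/60) - 1*1/60) - 26015 = (-1 + 2/15 - 1/60) - 26015 = -53/60 - 26015 = -1560953/60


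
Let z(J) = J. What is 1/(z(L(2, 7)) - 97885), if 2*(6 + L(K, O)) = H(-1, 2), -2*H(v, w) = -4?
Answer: -1/97890 ≈ -1.0216e-5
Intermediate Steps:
H(v, w) = 2 (H(v, w) = -½*(-4) = 2)
L(K, O) = -5 (L(K, O) = -6 + (½)*2 = -6 + 1 = -5)
1/(z(L(2, 7)) - 97885) = 1/(-5 - 97885) = 1/(-97890) = -1/97890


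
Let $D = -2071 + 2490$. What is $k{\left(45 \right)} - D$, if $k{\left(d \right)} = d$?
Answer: $-374$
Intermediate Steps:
$D = 419$
$k{\left(45 \right)} - D = 45 - 419 = -374$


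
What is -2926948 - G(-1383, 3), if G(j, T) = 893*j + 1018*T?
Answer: -1694983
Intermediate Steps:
-2926948 - G(-1383, 3) = -2926948 - (893*(-1383) + 1018*3) = -2926948 - (-1235019 + 3054) = -2926948 - 1*(-1231965) = -2926948 + 1231965 = -1694983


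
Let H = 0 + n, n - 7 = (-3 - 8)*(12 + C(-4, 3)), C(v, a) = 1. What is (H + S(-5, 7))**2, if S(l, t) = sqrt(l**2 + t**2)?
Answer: (136 - sqrt(74))**2 ≈ 16230.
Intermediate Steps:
n = -136 (n = 7 + (-3 - 8)*(12 + 1) = 7 - 11*13 = 7 - 143 = -136)
H = -136 (H = 0 - 136 = -136)
(H + S(-5, 7))**2 = (-136 + sqrt((-5)**2 + 7**2))**2 = (-136 + sqrt(25 + 49))**2 = (-136 + sqrt(74))**2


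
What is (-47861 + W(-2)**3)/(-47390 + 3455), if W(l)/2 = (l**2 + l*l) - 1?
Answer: 15039/14645 ≈ 1.0269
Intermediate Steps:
W(l) = -2 + 4*l**2 (W(l) = 2*((l**2 + l*l) - 1) = 2*((l**2 + l**2) - 1) = 2*(2*l**2 - 1) = 2*(-1 + 2*l**2) = -2 + 4*l**2)
(-47861 + W(-2)**3)/(-47390 + 3455) = (-47861 + (-2 + 4*(-2)**2)**3)/(-47390 + 3455) = (-47861 + (-2 + 4*4)**3)/(-43935) = (-47861 + (-2 + 16)**3)*(-1/43935) = (-47861 + 14**3)*(-1/43935) = (-47861 + 2744)*(-1/43935) = -45117*(-1/43935) = 15039/14645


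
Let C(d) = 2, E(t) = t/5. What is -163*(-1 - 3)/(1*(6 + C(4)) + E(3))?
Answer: 3260/43 ≈ 75.814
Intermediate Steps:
E(t) = t/5 (E(t) = t*(⅕) = t/5)
-163*(-1 - 3)/(1*(6 + C(4)) + E(3)) = -163*(-1 - 3)/(1*(6 + 2) + (⅕)*3) = -(-652)/(1*8 + ⅗) = -(-652)/(8 + ⅗) = -(-652)/43/5 = -(-652)*5/43 = -163*(-20/43) = 3260/43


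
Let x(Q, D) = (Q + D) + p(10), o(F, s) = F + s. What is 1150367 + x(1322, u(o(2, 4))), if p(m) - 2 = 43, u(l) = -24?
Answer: 1151710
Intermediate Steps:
p(m) = 45 (p(m) = 2 + 43 = 45)
x(Q, D) = 45 + D + Q (x(Q, D) = (Q + D) + 45 = (D + Q) + 45 = 45 + D + Q)
1150367 + x(1322, u(o(2, 4))) = 1150367 + (45 - 24 + 1322) = 1150367 + 1343 = 1151710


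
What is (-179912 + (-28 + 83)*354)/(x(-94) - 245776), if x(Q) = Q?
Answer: 80221/122935 ≈ 0.65255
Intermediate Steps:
(-179912 + (-28 + 83)*354)/(x(-94) - 245776) = (-179912 + (-28 + 83)*354)/(-94 - 245776) = (-179912 + 55*354)/(-245870) = (-179912 + 19470)*(-1/245870) = -160442*(-1/245870) = 80221/122935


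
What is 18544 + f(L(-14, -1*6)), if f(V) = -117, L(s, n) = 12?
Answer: 18427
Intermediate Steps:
18544 + f(L(-14, -1*6)) = 18544 - 117 = 18427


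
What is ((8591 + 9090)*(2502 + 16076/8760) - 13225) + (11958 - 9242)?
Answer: 96928963009/2190 ≈ 4.4260e+7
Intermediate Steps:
((8591 + 9090)*(2502 + 16076/8760) - 13225) + (11958 - 9242) = (17681*(2502 + 16076*(1/8760)) - 13225) + 2716 = (17681*(2502 + 4019/2190) - 13225) + 2716 = (17681*(5483399/2190) - 13225) + 2716 = (96951977719/2190 - 13225) + 2716 = 96923014969/2190 + 2716 = 96928963009/2190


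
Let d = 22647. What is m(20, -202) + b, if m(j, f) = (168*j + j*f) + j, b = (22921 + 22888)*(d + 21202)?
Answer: 2008678181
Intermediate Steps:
b = 2008678841 (b = (22921 + 22888)*(22647 + 21202) = 45809*43849 = 2008678841)
m(j, f) = 169*j + f*j (m(j, f) = (168*j + f*j) + j = 169*j + f*j)
m(20, -202) + b = 20*(169 - 202) + 2008678841 = 20*(-33) + 2008678841 = -660 + 2008678841 = 2008678181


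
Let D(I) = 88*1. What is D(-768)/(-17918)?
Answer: -44/8959 ≈ -0.0049113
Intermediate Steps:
D(I) = 88
D(-768)/(-17918) = 88/(-17918) = 88*(-1/17918) = -44/8959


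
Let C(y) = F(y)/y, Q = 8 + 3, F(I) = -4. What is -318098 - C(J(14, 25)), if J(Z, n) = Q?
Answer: -3499074/11 ≈ -3.1810e+5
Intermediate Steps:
Q = 11
J(Z, n) = 11
C(y) = -4/y
-318098 - C(J(14, 25)) = -318098 - (-4)/11 = -318098 - 1*(-4/11) = -318098 + 4/11 = -3499074/11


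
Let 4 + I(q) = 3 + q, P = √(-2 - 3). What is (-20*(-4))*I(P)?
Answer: -80 + 80*I*√5 ≈ -80.0 + 178.89*I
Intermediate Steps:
P = I*√5 (P = √(-5) = I*√5 ≈ 2.2361*I)
I(q) = -1 + q (I(q) = -4 + (3 + q) = -1 + q)
(-20*(-4))*I(P) = (-20*(-4))*(-1 + I*√5) = 80*(-1 + I*√5) = -80 + 80*I*√5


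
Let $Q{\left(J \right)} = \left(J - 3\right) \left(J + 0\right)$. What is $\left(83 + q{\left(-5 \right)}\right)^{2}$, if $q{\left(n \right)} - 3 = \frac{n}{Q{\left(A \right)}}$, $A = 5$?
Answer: $\frac{29241}{4} \approx 7310.3$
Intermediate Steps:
$Q{\left(J \right)} = J \left(-3 + J\right)$ ($Q{\left(J \right)} = \left(-3 + J\right) J = J \left(-3 + J\right)$)
$q{\left(n \right)} = 3 + \frac{n}{10}$ ($q{\left(n \right)} = 3 + \frac{n}{5 \left(-3 + 5\right)} = 3 + \frac{n}{5 \cdot 2} = 3 + \frac{n}{10}$)
$\left(83 + q{\left(-5 \right)}\right)^{2} = \left(83 + \left(3 + \frac{1}{10} \left(-5\right)\right)\right)^{2} = \left(83 + \left(3 - \frac{1}{2}\right)\right)^{2} = \left(83 + \frac{5}{2}\right)^{2} = \left(\frac{171}{2}\right)^{2} = \frac{29241}{4}$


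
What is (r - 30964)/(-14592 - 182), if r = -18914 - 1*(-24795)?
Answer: 25083/14774 ≈ 1.6978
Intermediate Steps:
r = 5881 (r = -18914 + 24795 = 5881)
(r - 30964)/(-14592 - 182) = (5881 - 30964)/(-14592 - 182) = -25083/(-14774) = -25083*(-1/14774) = 25083/14774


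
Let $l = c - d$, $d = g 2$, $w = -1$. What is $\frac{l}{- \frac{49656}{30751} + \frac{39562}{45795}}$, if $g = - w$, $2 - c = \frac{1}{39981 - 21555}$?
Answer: $\frac{469414015}{6494707163036} \approx 7.2276 \cdot 10^{-5}$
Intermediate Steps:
$c = \frac{36851}{18426}$ ($c = 2 - \frac{1}{39981 - 21555} = 2 - \frac{1}{18426} = \frac{36851}{18426} \approx 1.9999$)
$g = 1$ ($g = \left(-1\right) \left(-1\right) = 1$)
$d = 2$ ($d = 1 \cdot 2 = 2$)
$l = - \frac{1}{18426}$ ($l = \frac{36851}{18426} - 2 = - \frac{1}{18426} \approx -5.4271 \cdot 10^{-5}$)
$\frac{l}{- \frac{49656}{30751} + \frac{39562}{45795}} = - \frac{1}{18426 \left(- \frac{49656}{30751} + \frac{39562}{45795}\right)} = - \frac{1}{18426 \left(- \frac{1057425458}{1408242045}\right)} = \left(- \frac{1}{18426}\right) \left(- \frac{1408242045}{1057425458}\right) = \frac{469414015}{6494707163036}$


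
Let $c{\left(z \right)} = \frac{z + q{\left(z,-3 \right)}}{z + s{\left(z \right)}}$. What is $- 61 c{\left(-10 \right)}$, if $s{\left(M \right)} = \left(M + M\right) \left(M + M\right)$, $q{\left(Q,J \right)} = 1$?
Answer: $\frac{183}{130} \approx 1.4077$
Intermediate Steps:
$s{\left(M \right)} = 4 M^{2}$ ($s{\left(M \right)} = 2 M 2 M = 4 M^{2}$)
$c{\left(z \right)} = \frac{1 + z}{z + 4 z^{2}}$ ($c{\left(z \right)} = \frac{z + 1}{z + 4 z^{2}} = \frac{1 + z}{z + 4 z^{2}}$)
$- 61 c{\left(-10 \right)} = - 61 \frac{1 - 10}{\left(-10\right) \left(1 + 4 \left(-10\right)\right)} = - 61 \left(\left(- \frac{1}{10}\right) \frac{1}{1 - 40} \left(-9\right)\right) = - 61 \left(\left(- \frac{1}{10}\right) \frac{1}{-39} \left(-9\right)\right) = - 61 \left(\left(- \frac{1}{10}\right) \left(- \frac{1}{39}\right) \left(-9\right)\right) = \left(-61\right) \left(- \frac{3}{130}\right) = \frac{183}{130}$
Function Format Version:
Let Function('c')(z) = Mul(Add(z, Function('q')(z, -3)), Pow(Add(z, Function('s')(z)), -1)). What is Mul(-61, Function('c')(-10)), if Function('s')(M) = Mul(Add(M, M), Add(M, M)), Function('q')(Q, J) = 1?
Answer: Rational(183, 130) ≈ 1.4077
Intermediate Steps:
Function('s')(M) = Mul(4, Pow(M, 2)) (Function('s')(M) = Mul(Mul(2, M), Mul(2, M)) = Mul(4, Pow(M, 2)))
Function('c')(z) = Mul(Pow(Add(z, Mul(4, Pow(z, 2))), -1), Add(1, z)) (Function('c')(z) = Mul(Add(z, 1), Pow(Add(z, Mul(4, Pow(z, 2))), -1)) = Mul(Add(1, z), Pow(Add(z, Mul(4, Pow(z, 2))), -1)) = Mul(Pow(Add(z, Mul(4, Pow(z, 2))), -1), Add(1, z)))
Mul(-61, Function('c')(-10)) = Mul(-61, Mul(Pow(-10, -1), Pow(Add(1, Mul(4, -10)), -1), Add(1, -10))) = Mul(-61, Mul(Rational(-1, 10), Pow(Add(1, -40), -1), -9)) = Mul(-61, Mul(Rational(-1, 10), Pow(-39, -1), -9)) = Mul(-61, Mul(Rational(-1, 10), Rational(-1, 39), -9)) = Mul(-61, Rational(-3, 130)) = Rational(183, 130)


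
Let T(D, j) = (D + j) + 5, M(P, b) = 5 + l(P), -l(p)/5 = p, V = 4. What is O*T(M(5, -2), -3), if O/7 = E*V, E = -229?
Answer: 115416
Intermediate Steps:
l(p) = -5*p
M(P, b) = 5 - 5*P
T(D, j) = 5 + D + j
O = -6412 (O = 7*(-229*4) = 7*(-916) = -6412)
O*T(M(5, -2), -3) = -6412*(5 + (5 - 5*5) - 3) = -6412*(5 + (5 - 25) - 3) = -6412*(5 - 20 - 3) = -6412*(-18) = 115416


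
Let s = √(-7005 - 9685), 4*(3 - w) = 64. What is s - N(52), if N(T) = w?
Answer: 13 + I*√16690 ≈ 13.0 + 129.19*I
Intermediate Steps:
w = -13 (w = 3 - ¼*64 = 3 - 16 = -13)
N(T) = -13
s = I*√16690 (s = √(-16690) = I*√16690 ≈ 129.19*I)
s - N(52) = I*√16690 - 1*(-13) = I*√16690 + 13 = 13 + I*√16690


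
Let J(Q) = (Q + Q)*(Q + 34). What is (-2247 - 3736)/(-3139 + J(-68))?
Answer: -5983/1485 ≈ -4.0290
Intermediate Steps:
J(Q) = 2*Q*(34 + Q) (J(Q) = (2*Q)*(34 + Q) = 2*Q*(34 + Q))
(-2247 - 3736)/(-3139 + J(-68)) = (-2247 - 3736)/(-3139 + 2*(-68)*(34 - 68)) = -5983/(-3139 + 2*(-68)*(-34)) = -5983/(-3139 + 4624) = -5983/1485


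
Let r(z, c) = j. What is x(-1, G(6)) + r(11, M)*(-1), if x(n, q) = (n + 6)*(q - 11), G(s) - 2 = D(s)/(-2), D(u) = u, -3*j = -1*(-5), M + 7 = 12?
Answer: -175/3 ≈ -58.333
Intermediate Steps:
M = 5 (M = -7 + 12 = 5)
j = -5/3 (j = -(-1)*(-5)/3 = -⅓*5 = -5/3 ≈ -1.6667)
r(z, c) = -5/3
G(s) = 2 - s/2 (G(s) = 2 + s/(-2) = 2 + s*(-½) = 2 - s/2)
x(n, q) = (-11 + q)*(6 + n) (x(n, q) = (6 + n)*(-11 + q) = (-11 + q)*(6 + n))
x(-1, G(6)) + r(11, M)*(-1) = (-66 - 11*(-1) + 6*(2 - ½*6) - (2 - ½*6)) - 5/3*(-1) = (-66 + 11 + 6*(2 - 3) - (2 - 3)) + 5/3 = (-66 + 11 + 6*(-1) - 1*(-1)) + 5/3 = (-66 + 11 - 6 + 1) + 5/3 = -60 + 5/3 = -175/3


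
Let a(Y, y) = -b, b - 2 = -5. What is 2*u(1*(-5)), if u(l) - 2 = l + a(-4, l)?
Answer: 0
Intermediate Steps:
b = -3 (b = 2 - 5 = -3)
a(Y, y) = 3 (a(Y, y) = -1*(-3) = 3)
u(l) = 5 + l (u(l) = 2 + (l + 3) = 2 + (3 + l) = 5 + l)
2*u(1*(-5)) = 2*(5 + 1*(-5)) = 2*(5 - 5) = 2*0 = 0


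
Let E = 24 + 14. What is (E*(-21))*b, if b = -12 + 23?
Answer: -8778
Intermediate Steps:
b = 11
E = 38
(E*(-21))*b = (38*(-21))*11 = -798*11 = -8778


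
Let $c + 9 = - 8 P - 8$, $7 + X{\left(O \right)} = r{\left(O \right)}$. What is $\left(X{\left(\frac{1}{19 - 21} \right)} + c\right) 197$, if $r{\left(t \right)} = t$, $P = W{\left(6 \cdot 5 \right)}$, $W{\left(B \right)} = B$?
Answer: $- \frac{104213}{2} \approx -52107.0$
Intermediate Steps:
$P = 30$ ($P = 6 \cdot 5 = 30$)
$X{\left(O \right)} = -7 + O$
$c = -257$ ($c = -9 - 248 = -257$)
$\left(X{\left(\frac{1}{19 - 21} \right)} + c\right) 197 = \left(\left(-7 + \frac{1}{19 - 21}\right) - 257\right) 197 = \left(\left(-7 + \frac{1}{-2}\right) - 257\right) 197 = \left(\left(-7 - \frac{1}{2}\right) - 257\right) 197 = \left(- \frac{15}{2} - 257\right) 197 = \left(- \frac{529}{2}\right) 197 = - \frac{104213}{2}$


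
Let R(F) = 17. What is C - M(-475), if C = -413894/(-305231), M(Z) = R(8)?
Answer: -4775033/305231 ≈ -15.644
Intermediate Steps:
M(Z) = 17
C = 413894/305231 (C = -413894*(-1/305231) = 413894/305231 ≈ 1.3560)
C - M(-475) = 413894/305231 - 1*17 = 413894/305231 - 17 = -4775033/305231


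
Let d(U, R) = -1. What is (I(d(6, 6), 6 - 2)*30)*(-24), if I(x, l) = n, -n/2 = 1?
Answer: 1440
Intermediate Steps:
n = -2 (n = -2*1 = -2)
I(x, l) = -2
(I(d(6, 6), 6 - 2)*30)*(-24) = -2*30*(-24) = -60*(-24) = 1440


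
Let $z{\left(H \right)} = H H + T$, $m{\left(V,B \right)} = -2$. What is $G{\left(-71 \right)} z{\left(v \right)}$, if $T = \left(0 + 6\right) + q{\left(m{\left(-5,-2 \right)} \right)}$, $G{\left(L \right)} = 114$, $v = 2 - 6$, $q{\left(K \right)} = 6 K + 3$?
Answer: $1482$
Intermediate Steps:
$q{\left(K \right)} = 3 + 6 K$
$v = -4$ ($v = 2 - 6 = -4$)
$T = -3$ ($T = \left(0 + 6\right) + \left(3 + 6 \left(-2\right)\right) = 6 + \left(3 - 12\right) = 6 - 9 = -3$)
$z{\left(H \right)} = -3 + H^{2}$ ($z{\left(H \right)} = H H - 3 = H^{2} - 3 = -3 + H^{2}$)
$G{\left(-71 \right)} z{\left(v \right)} = 114 \left(-3 + \left(-4\right)^{2}\right) = 114 \left(-3 + 16\right) = 114 \cdot 13 = 1482$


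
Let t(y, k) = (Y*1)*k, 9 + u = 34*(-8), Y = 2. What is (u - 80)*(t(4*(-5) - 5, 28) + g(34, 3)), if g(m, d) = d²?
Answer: -23465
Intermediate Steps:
u = -281 (u = -9 + 34*(-8) = -9 - 272 = -281)
t(y, k) = 2*k (t(y, k) = (2*1)*k = 2*k)
(u - 80)*(t(4*(-5) - 5, 28) + g(34, 3)) = (-281 - 80)*(2*28 + 3²) = -361*(56 + 9) = -361*65 = -23465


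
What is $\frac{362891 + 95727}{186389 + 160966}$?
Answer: $\frac{458618}{347355} \approx 1.3203$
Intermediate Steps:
$\frac{362891 + 95727}{186389 + 160966} = \frac{458618}{347355}$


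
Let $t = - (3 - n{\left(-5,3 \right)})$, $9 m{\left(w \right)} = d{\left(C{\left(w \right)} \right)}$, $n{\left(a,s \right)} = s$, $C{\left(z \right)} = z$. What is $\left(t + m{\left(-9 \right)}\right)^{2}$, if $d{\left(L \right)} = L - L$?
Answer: $0$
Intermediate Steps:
$d{\left(L \right)} = 0$
$m{\left(w \right)} = 0$ ($m{\left(w \right)} = \frac{1}{9} \cdot 0 = 0$)
$t = 0$ ($t = - (3 - 3) = \left(-1\right) 0 = 0$)
$\left(t + m{\left(-9 \right)}\right)^{2} = \left(0 + 0\right)^{2} = 0^{2} = 0$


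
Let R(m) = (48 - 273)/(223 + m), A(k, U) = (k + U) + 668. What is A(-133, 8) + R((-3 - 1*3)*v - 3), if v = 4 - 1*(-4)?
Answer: 93171/172 ≈ 541.69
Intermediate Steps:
A(k, U) = 668 + U + k (A(k, U) = (U + k) + 668 = 668 + U + k)
v = 8 (v = 4 + 4 = 8)
R(m) = -225/(223 + m)
A(-133, 8) + R((-3 - 1*3)*v - 3) = (668 + 8 - 133) - 225/(223 + ((-3 - 1*3)*8 - 3)) = 543 - 225/(223 + ((-3 - 3)*8 - 3)) = 543 - 225/(223 + (-6*8 - 3)) = 543 - 225/(223 + (-48 - 3)) = 543 - 225/(223 - 51) = 543 - 225/172 = 93171/172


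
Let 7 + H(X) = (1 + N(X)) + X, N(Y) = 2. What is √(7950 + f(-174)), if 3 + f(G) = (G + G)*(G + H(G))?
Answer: √130443 ≈ 361.17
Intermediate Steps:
H(X) = -4 + X (H(X) = -7 + ((1 + 2) + X) = -7 + (3 + X) = -4 + X)
f(G) = -3 + 2*G*(-4 + 2*G) (f(G) = -3 + (G + G)*(G + (-4 + G)) = -3 + (2*G)*(-4 + 2*G) = -3 + 2*G*(-4 + 2*G))
√(7950 + f(-174)) = √(7950 + (-3 - 8*(-174) + 4*(-174)²)) = √(7950 + (-3 + 1392 + 4*30276)) = √(7950 + (-3 + 1392 + 121104)) = √(7950 + 122493) = √130443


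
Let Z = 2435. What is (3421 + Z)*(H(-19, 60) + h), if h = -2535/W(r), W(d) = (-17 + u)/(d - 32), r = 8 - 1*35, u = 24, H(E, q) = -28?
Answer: 874704864/7 ≈ 1.2496e+8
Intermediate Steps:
r = -27 (r = 8 - 35 = -27)
W(d) = 7/(-32 + d) (W(d) = (-17 + 24)/(d - 32) = 7/(-32 + d))
h = 149565/7 (h = -2535/(7/(-32 - 27)) = -2535/(7/(-59)) = -2535/(7*(-1/59)) = -2535/(-7/59) = -2535*(-59/7) = 149565/7 ≈ 21366.)
(3421 + Z)*(H(-19, 60) + h) = (3421 + 2435)*(-28 + 149565/7) = 5856*(149369/7) = 874704864/7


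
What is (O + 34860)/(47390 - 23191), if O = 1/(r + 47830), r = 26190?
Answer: 2580337201/1791209980 ≈ 1.4406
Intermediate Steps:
O = 1/74020 (O = 1/(26190 + 47830) = 1/74020 ≈ 1.3510e-5)
(O + 34860)/(47390 - 23191) = (1/74020 + 34860)/(47390 - 23191) = (2580337201/74020)/24199 = (2580337201/74020)*(1/24199) = 2580337201/1791209980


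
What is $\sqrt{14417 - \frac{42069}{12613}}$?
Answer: $\frac{8 \sqrt{35828714834}}{12613} \approx 120.06$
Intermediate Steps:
$\sqrt{14417 - \frac{42069}{12613}} = \sqrt{\frac{181799552}{12613}} = \frac{8 \sqrt{35828714834}}{12613}$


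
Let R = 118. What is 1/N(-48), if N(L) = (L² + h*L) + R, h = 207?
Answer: -1/7514 ≈ -0.00013308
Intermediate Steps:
N(L) = 118 + L² + 207*L (N(L) = (L² + 207*L) + 118 = 118 + L² + 207*L)
1/N(-48) = 1/(118 + (-48)² + 207*(-48)) = 1/(118 + 2304 - 9936) = 1/(-7514) = -1/7514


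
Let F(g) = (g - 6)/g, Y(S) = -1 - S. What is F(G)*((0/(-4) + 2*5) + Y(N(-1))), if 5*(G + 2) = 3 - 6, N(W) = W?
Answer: 430/13 ≈ 33.077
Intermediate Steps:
G = -13/5 (G = -2 + (3 - 6)/5 = -2 + (⅕)*(-3) = -2 - ⅗ = -13/5 ≈ -2.6000)
F(g) = (-6 + g)/g
F(G)*((0/(-4) + 2*5) + Y(N(-1))) = ((-6 - 13/5)/(-13/5))*((0/(-4) + 2*5) + (-1 - 1*(-1))) = (-5/13*(-43/5))*((0*(-¼) + 10) + (-1 + 1)) = 43*((0 + 10) + 0)/13 = 43*(10 + 0)/13 = (43/13)*10 = 430/13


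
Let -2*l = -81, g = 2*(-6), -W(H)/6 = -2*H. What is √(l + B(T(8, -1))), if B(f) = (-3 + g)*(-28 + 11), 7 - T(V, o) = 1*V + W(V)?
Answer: √1182/2 ≈ 17.190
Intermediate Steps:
W(H) = 12*H (W(H) = -(-12)*H = 12*H)
T(V, o) = 7 - 13*V (T(V, o) = 7 - (1*V + 12*V) = 7 - (V + 12*V) = 7 - 13*V)
g = -12
B(f) = 255 (B(f) = (-3 - 12)*(-28 + 11) = -15*(-17) = 255)
l = 81/2 (l = -½*(-81) = 81/2 ≈ 40.500)
√(l + B(T(8, -1))) = √(81/2 + 255) = √(591/2) = √1182/2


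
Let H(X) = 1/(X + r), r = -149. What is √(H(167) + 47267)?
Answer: √1701614/6 ≈ 217.41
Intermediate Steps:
H(X) = 1/(-149 + X) (H(X) = 1/(X - 149) = 1/(-149 + X))
√(H(167) + 47267) = √(1/(-149 + 167) + 47267) = √(1/18 + 47267) = √(850807/18) = √1701614/6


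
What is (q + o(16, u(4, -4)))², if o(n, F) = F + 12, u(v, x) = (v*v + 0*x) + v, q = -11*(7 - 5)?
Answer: 100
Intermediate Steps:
q = -22 (q = -11*2 = -22)
u(v, x) = v + v² (u(v, x) = (v² + 0) + v = v² + v = v + v²)
o(n, F) = 12 + F
(q + o(16, u(4, -4)))² = (-22 + (12 + 4*(1 + 4)))² = (-22 + (12 + 4*5))² = (-22 + (12 + 20))² = (-22 + 32)² = 10² = 100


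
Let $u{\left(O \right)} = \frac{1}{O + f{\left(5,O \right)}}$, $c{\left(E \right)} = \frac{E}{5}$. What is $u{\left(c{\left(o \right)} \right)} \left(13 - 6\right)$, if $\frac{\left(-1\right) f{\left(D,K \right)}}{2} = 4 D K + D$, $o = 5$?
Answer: $- \frac{1}{7} \approx -0.14286$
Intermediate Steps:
$c{\left(E \right)} = \frac{E}{5}$ ($c{\left(E \right)} = E \frac{1}{5} = \frac{E}{5}$)
$f{\left(D,K \right)} = - 2 D - 8 D K$ ($f{\left(D,K \right)} = - 2 \left(4 D K + D\right) = - 2 \left(D + 4 D K\right) = - 2 D - 8 D K$)
$u{\left(O \right)} = \frac{1}{-10 - 39 O}$ ($u{\left(O \right)} = \frac{1}{O - 10 \left(1 + 4 O\right)} = \frac{1}{O - \left(10 + 40 O\right)} = \frac{1}{-10 - 39 O}$)
$u{\left(c{\left(o \right)} \right)} \left(13 - 6\right) = \frac{13 - 6}{-10 - 39 \cdot \frac{1}{5} \cdot 5} = \frac{1}{-10 - 39} \cdot 7 = \frac{1}{-49} \cdot 7 = \left(- \frac{1}{49}\right) 7 = - \frac{1}{7}$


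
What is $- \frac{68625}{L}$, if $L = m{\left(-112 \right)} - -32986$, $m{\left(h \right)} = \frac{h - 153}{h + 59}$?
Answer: $- \frac{22875}{10997} \approx -2.0801$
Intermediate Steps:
$m{\left(h \right)} = \frac{-153 + h}{59 + h}$
$L = 32991$ ($L = \frac{-153 - 112}{59 - 112} - -32986 = \frac{1}{-53} \left(-265\right) + 32986 = \left(- \frac{1}{53}\right) \left(-265\right) + 32986 = 5 + 32986 = 32991$)
$- \frac{68625}{L} = - \frac{68625}{32991} = \left(-68625\right) \frac{1}{32991} = - \frac{22875}{10997}$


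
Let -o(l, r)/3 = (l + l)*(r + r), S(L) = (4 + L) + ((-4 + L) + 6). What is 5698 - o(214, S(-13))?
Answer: -45662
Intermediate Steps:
S(L) = 6 + 2*L (S(L) = (4 + L) + (2 + L) = 6 + 2*L)
o(l, r) = -12*l*r (o(l, r) = -3*(l + l)*(r + r) = -3*2*l*2*r = -12*l*r)
5698 - o(214, S(-13)) = 5698 - (-12)*214*(6 + 2*(-13)) = 5698 - (-12)*214*(6 - 26) = 5698 - (-12)*214*(-20) = 5698 - 1*51360 = 5698 - 51360 = -45662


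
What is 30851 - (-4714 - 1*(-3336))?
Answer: 32229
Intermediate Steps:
30851 - (-4714 - 1*(-3336)) = 30851 - (-4714 + 3336) = 30851 - 1*(-1378) = 30851 + 1378 = 32229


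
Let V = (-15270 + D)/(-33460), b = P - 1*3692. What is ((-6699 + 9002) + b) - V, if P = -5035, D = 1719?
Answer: -214960591/33460 ≈ -6424.4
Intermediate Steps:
b = -8727 (b = -5035 - 1*3692 = -5035 - 3692 = -8727)
V = 13551/33460 (V = (-15270 + 1719)/(-33460) = -13551*(-1/33460) = 13551/33460 ≈ 0.40499)
((-6699 + 9002) + b) - V = ((-6699 + 9002) - 8727) - 1*13551/33460 = (2303 - 8727) - 13551/33460 = -6424 - 13551/33460 = -214960591/33460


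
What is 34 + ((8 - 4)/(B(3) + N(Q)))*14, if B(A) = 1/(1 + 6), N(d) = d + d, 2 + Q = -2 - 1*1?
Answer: 1954/69 ≈ 28.319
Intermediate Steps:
Q = -5 (Q = -2 + (-2 - 1*1) = -2 + (-2 - 1) = -2 - 3 = -5)
N(d) = 2*d
B(A) = ⅐ (B(A) = 1/7 = ⅐)
34 + ((8 - 4)/(B(3) + N(Q)))*14 = 34 + ((8 - 4)/(⅐ + 2*(-5)))*14 = 34 + (4/(⅐ - 10))*14 = 34 + (4/(-69/7))*14 = 34 + (4*(-7/69))*14 = 34 - 28/69*14 = 34 - 392/69 = 1954/69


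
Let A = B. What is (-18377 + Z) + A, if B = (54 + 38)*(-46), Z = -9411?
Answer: -32020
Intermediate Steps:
B = -4232 (B = 92*(-46) = -4232)
A = -4232
(-18377 + Z) + A = (-18377 - 9411) - 4232 = -27788 - 4232 = -32020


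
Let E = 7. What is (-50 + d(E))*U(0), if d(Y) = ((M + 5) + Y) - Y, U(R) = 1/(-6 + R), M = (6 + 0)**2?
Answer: 3/2 ≈ 1.5000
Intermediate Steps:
M = 36 (M = 6**2 = 36)
d(Y) = 41 (d(Y) = ((36 + 5) + Y) - Y = (41 + Y) - Y = 41)
(-50 + d(E))*U(0) = (-50 + 41)/(-6 + 0) = -9/(-6) = -9*(-1/6) = 3/2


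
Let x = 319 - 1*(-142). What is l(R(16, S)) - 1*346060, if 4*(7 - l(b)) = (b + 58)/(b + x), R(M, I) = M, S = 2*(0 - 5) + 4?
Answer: -330134599/954 ≈ -3.4605e+5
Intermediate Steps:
x = 461 (x = 319 + 142 = 461)
S = -6 (S = 2*(-5) + 4 = -10 + 4 = -6)
l(b) = 7 - (58 + b)/(4*(461 + b)) (l(b) = 7 - (b + 58)/(4*(b + 461)) = 7 - (58 + b)/(4*(461 + b)))
l(R(16, S)) - 1*346060 = (12850 + 27*16)/(4*(461 + 16)) - 1*346060 = (1/4)*(12850 + 432)/477 - 346060 = (1/4)*(1/477)*13282 - 346060 = 6641/954 - 346060 = -330134599/954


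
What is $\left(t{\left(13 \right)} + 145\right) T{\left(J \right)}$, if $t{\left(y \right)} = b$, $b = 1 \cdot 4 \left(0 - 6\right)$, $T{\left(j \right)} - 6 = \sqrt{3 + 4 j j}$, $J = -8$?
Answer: $726 + 121 \sqrt{259} \approx 2673.3$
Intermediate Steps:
$T{\left(j \right)} = 6 + \sqrt{3 + 4 j^{2}}$ ($T{\left(j \right)} = 6 + \sqrt{3 + 4 j j} = 6 + \sqrt{3 + 4 j^{2}}$)
$b = -24$ ($b = 4 \left(0 - 6\right) = 4 \left(-6\right) = -24$)
$t{\left(y \right)} = -24$
$\left(t{\left(13 \right)} + 145\right) T{\left(J \right)} = \left(-24 + 145\right) \left(6 + \sqrt{3 + 4 \left(-8\right)^{2}}\right) = 121 \left(6 + \sqrt{3 + 4 \cdot 64}\right) = 121 \left(6 + \sqrt{3 + 256}\right) = 121 \left(6 + \sqrt{259}\right) = 726 + 121 \sqrt{259}$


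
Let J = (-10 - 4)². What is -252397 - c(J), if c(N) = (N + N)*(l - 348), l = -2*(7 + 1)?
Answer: -109709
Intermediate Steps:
l = -16 (l = -2*8 = -16)
J = 196 (J = (-14)² = 196)
c(N) = -728*N (c(N) = (N + N)*(-16 - 348) = (2*N)*(-364) = -728*N)
-252397 - c(J) = -252397 - (-728)*196 = -252397 - 1*(-142688) = -252397 + 142688 = -109709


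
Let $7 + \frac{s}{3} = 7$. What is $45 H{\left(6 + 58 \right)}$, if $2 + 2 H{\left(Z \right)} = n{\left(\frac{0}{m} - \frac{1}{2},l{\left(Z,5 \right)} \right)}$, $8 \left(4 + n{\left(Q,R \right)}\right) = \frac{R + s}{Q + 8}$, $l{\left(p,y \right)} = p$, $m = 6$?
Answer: $-111$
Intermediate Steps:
$s = 0$ ($s = -21 + 3 \cdot 7 = -21 + 21 = 0$)
$n{\left(Q,R \right)} = -4 + \frac{R}{8 \left(8 + Q\right)}$ ($n{\left(Q,R \right)} = -4 + \frac{\left(R + 0\right) \frac{1}{Q + 8}}{8} = -4 + \frac{R \frac{1}{8 + Q}}{8} = -4 + \frac{R}{8 \left(8 + Q\right)}$)
$H{\left(Z \right)} = -3 + \frac{Z}{120}$ ($H{\left(Z \right)} = -1 + \frac{\frac{1}{8} \frac{1}{8 + \left(\frac{0}{6} - \frac{1}{2}\right)} \left(-256 + Z - 32 \left(\frac{0}{6} - \frac{1}{2}\right)\right)}{2} = -1 + \frac{\frac{1}{8} \frac{1}{8 + \left(0 \cdot \frac{1}{6} - \frac{1}{2}\right)} \left(-256 + Z - 32 \left(0 \cdot \frac{1}{6} - \frac{1}{2}\right)\right)}{2} = -1 + \frac{\frac{1}{8} \frac{1}{8 + \left(0 - \frac{1}{2}\right)} \left(-256 + Z - 32 \left(0 - \frac{1}{2}\right)\right)}{2} = -1 + \frac{\frac{1}{8} \frac{1}{8 - \frac{1}{2}} \left(-256 + Z - -16\right)}{2} = -1 + \frac{\frac{1}{8} \frac{1}{\frac{15}{2}} \left(-256 + Z + 16\right)}{2} = -1 + \frac{\frac{1}{8} \cdot \frac{2}{15} \left(-240 + Z\right)}{2} = -1 + \frac{-4 + \frac{Z}{60}}{2} = -1 + \left(-2 + \frac{Z}{120}\right) = -3 + \frac{Z}{120}$)
$45 H{\left(6 + 58 \right)} = 45 \left(-3 + \frac{6 + 58}{120}\right) = 45 \left(-3 + \frac{1}{120} \cdot 64\right) = 45 \left(-3 + \frac{8}{15}\right) = 45 \left(- \frac{37}{15}\right) = -111$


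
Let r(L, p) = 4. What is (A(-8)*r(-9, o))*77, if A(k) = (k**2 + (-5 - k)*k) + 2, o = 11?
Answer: 12936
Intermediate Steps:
A(k) = 2 + k**2 + k*(-5 - k) (A(k) = (k**2 + k*(-5 - k)) + 2 = 2 + k**2 + k*(-5 - k))
(A(-8)*r(-9, o))*77 = ((2 - 5*(-8))*4)*77 = ((2 + 40)*4)*77 = (42*4)*77 = 168*77 = 12936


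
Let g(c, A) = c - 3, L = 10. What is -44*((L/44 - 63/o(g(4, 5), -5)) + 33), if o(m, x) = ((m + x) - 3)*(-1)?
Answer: -1066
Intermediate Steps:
g(c, A) = -3 + c
o(m, x) = 3 - m - x (o(m, x) = (-3 + m + x)*(-1) = 3 - m - x)
-44*((L/44 - 63/o(g(4, 5), -5)) + 33) = -44*((10/44 - 63/(3 - (-3 + 4) - 1*(-5))) + 33) = -44*((10*(1/44) - 63/(3 - 1*1 + 5)) + 33) = -44*((5/22 - 63/(3 - 1 + 5)) + 33) = -44*((5/22 - 63/7) + 33) = -44*((5/22 - 63*⅐) + 33) = -44*((5/22 - 9) + 33) = -44*(-193/22 + 33) = -44*533/22 = -1066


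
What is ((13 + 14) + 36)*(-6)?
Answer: -378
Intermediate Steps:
((13 + 14) + 36)*(-6) = (27 + 36)*(-6) = 63*(-6) = -378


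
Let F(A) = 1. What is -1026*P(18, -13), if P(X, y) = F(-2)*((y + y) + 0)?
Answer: 26676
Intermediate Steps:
P(X, y) = 2*y (P(X, y) = 1*((y + y) + 0) = 1*(2*y + 0) = 1*(2*y) = 2*y)
-1026*P(18, -13) = -2052*(-13) = -1026*(-26) = 26676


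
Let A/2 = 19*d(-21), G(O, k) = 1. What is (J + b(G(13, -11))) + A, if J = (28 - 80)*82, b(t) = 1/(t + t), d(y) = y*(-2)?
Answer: -5335/2 ≈ -2667.5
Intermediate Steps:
d(y) = -2*y
b(t) = 1/(2*t)
J = -4264 (J = -52*82 = -4264)
A = 1596 (A = 2*(19*(-2*(-21))) = 2*(19*42) = 2*798 = 1596)
(J + b(G(13, -11))) + A = (-4264 + (1/2)/1) + 1596 = (-4264 + (1/2)*1) + 1596 = (-4264 + 1/2) + 1596 = -8527/2 + 1596 = -5335/2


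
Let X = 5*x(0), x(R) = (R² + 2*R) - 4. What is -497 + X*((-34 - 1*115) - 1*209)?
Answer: 6663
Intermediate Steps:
x(R) = -4 + R² + 2*R
X = -20 (X = 5*(-4 + 0² + 2*0) = 5*(-4 + 0 + 0) = 5*(-4) = -20)
-497 + X*((-34 - 1*115) - 1*209) = -497 - 20*((-34 - 1*115) - 1*209) = -497 - 20*((-34 - 115) - 209) = -497 - 20*(-149 - 209) = -497 - 20*(-358) = -497 + 7160 = 6663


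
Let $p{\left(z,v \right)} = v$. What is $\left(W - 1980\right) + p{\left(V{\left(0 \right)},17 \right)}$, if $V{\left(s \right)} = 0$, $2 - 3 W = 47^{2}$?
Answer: $- \frac{8096}{3} \approx -2698.7$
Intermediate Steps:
$W = - \frac{2207}{3}$ ($W = \frac{2}{3} - \frac{47^{2}}{3} = \frac{2}{3} - \frac{2209}{3} = - \frac{2207}{3} \approx -735.67$)
$\left(W - 1980\right) + p{\left(V{\left(0 \right)},17 \right)} = \left(- \frac{2207}{3} - 1980\right) + 17 = - \frac{8147}{3} + 17 = - \frac{8096}{3}$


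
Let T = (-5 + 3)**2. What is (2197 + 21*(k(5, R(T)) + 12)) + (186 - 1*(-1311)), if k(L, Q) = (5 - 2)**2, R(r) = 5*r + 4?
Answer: 4135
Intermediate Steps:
T = 4 (T = (-2)**2 = 4)
R(r) = 4 + 5*r
k(L, Q) = 9 (k(L, Q) = 3**2 = 9)
(2197 + 21*(k(5, R(T)) + 12)) + (186 - 1*(-1311)) = (2197 + 21*(9 + 12)) + (186 - 1*(-1311)) = (2197 + 21*21) + (186 + 1311) = (2197 + 441) + 1497 = 2638 + 1497 = 4135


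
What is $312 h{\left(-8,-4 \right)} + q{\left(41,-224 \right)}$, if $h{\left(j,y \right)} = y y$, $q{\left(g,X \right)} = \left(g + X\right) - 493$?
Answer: $4316$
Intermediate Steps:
$q{\left(g,X \right)} = -493 + X + g$ ($q{\left(g,X \right)} = \left(X + g\right) - 493 = -493 + X + g$)
$h{\left(j,y \right)} = y^{2}$
$312 h{\left(-8,-4 \right)} + q{\left(41,-224 \right)} = 312 \left(-4\right)^{2} - 676 = 312 \cdot 16 - 676 = 4992 - 676 = 4316$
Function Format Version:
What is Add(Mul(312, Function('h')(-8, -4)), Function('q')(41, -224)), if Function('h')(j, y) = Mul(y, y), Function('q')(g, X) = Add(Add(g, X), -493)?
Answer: 4316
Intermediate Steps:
Function('q')(g, X) = Add(-493, X, g) (Function('q')(g, X) = Add(Add(X, g), -493) = Add(-493, X, g))
Function('h')(j, y) = Pow(y, 2)
Add(Mul(312, Function('h')(-8, -4)), Function('q')(41, -224)) = Add(Mul(312, Pow(-4, 2)), Add(-493, -224, 41)) = Add(Mul(312, 16), -676) = Add(4992, -676) = 4316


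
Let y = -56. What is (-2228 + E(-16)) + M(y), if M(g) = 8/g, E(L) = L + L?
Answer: -15821/7 ≈ -2260.1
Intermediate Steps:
E(L) = 2*L
(-2228 + E(-16)) + M(y) = (-2228 + 2*(-16)) + 8/(-56) = (-2228 - 32) + 8*(-1/56) = -2260 - 1/7 = -15821/7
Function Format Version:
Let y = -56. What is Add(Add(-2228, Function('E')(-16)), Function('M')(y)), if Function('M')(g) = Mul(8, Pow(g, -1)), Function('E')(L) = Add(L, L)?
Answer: Rational(-15821, 7) ≈ -2260.1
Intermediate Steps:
Function('E')(L) = Mul(2, L)
Add(Add(-2228, Function('E')(-16)), Function('M')(y)) = Add(Add(-2228, Mul(2, -16)), Mul(8, Pow(-56, -1))) = Add(Add(-2228, -32), Mul(8, Rational(-1, 56))) = Add(-2260, Rational(-1, 7)) = Rational(-15821, 7)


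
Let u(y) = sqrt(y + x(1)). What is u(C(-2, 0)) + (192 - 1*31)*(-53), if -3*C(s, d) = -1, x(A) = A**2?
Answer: -8533 + 2*sqrt(3)/3 ≈ -8531.8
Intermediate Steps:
C(s, d) = 1/3 (C(s, d) = -1/3*(-1) = 1/3)
u(y) = sqrt(1 + y) (u(y) = sqrt(y + 1**2) = sqrt(y + 1) = sqrt(1 + y))
u(C(-2, 0)) + (192 - 1*31)*(-53) = sqrt(1 + 1/3) + (192 - 1*31)*(-53) = sqrt(4/3) + (192 - 31)*(-53) = 2*sqrt(3)/3 + 161*(-53) = 2*sqrt(3)/3 - 8533 = -8533 + 2*sqrt(3)/3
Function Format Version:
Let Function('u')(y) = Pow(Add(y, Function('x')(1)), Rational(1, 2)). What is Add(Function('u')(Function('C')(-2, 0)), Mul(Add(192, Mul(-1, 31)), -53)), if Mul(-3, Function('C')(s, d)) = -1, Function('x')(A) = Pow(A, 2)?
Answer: Add(-8533, Mul(Rational(2, 3), Pow(3, Rational(1, 2)))) ≈ -8531.8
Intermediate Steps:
Function('C')(s, d) = Rational(1, 3) (Function('C')(s, d) = Mul(Rational(-1, 3), -1) = Rational(1, 3))
Function('u')(y) = Pow(Add(1, y), Rational(1, 2)) (Function('u')(y) = Pow(Add(y, Pow(1, 2)), Rational(1, 2)) = Pow(Add(y, 1), Rational(1, 2)) = Pow(Add(1, y), Rational(1, 2)))
Add(Function('u')(Function('C')(-2, 0)), Mul(Add(192, Mul(-1, 31)), -53)) = Add(Pow(Add(1, Rational(1, 3)), Rational(1, 2)), Mul(Add(192, Mul(-1, 31)), -53)) = Add(Pow(Rational(4, 3), Rational(1, 2)), Mul(Add(192, -31), -53)) = Add(Mul(Rational(2, 3), Pow(3, Rational(1, 2))), Mul(161, -53)) = Add(Mul(Rational(2, 3), Pow(3, Rational(1, 2))), -8533) = Add(-8533, Mul(Rational(2, 3), Pow(3, Rational(1, 2))))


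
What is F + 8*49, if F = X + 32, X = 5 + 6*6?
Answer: 465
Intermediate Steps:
X = 41 (X = 5 + 36 = 41)
F = 73 (F = 41 + 32 = 73)
F + 8*49 = 73 + 8*49 = 73 + 392 = 465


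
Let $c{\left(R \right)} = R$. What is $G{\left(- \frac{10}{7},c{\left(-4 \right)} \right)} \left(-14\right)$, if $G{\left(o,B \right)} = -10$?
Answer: $140$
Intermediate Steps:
$G{\left(- \frac{10}{7},c{\left(-4 \right)} \right)} \left(-14\right) = \left(-10\right) \left(-14\right) = 140$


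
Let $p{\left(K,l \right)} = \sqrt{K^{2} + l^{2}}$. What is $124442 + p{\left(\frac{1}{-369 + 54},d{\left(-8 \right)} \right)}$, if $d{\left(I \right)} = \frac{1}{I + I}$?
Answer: $124442 + \frac{\sqrt{99481}}{5040} \approx 1.2444 \cdot 10^{5}$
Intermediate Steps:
$d{\left(I \right)} = \frac{1}{2 I}$
$124442 + p{\left(\frac{1}{-369 + 54},d{\left(-8 \right)} \right)} = 124442 + \sqrt{\left(\frac{1}{-369 + 54}\right)^{2} + \left(\frac{1}{2 \left(-8\right)}\right)^{2}} = 124442 + \sqrt{\left(\frac{1}{-315}\right)^{2} + \left(\frac{1}{2} \left(- \frac{1}{8}\right)\right)^{2}} = 124442 + \sqrt{\left(- \frac{1}{315}\right)^{2} + \left(- \frac{1}{16}\right)^{2}} = 124442 + \sqrt{\frac{1}{99225} + \frac{1}{256}} = 124442 + \sqrt{\frac{99481}{25401600}} = 124442 + \frac{\sqrt{99481}}{5040}$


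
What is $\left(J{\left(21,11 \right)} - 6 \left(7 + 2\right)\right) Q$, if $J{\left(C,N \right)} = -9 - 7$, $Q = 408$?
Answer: $-28560$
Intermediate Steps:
$J{\left(C,N \right)} = -16$
$\left(J{\left(21,11 \right)} - 6 \left(7 + 2\right)\right) Q = \left(-16 - 6 \left(7 + 2\right)\right) 408 = \left(-16 - 54\right) 408 = \left(-70\right) 408 = -28560$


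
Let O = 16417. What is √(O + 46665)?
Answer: √63082 ≈ 251.16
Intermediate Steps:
√(O + 46665) = √(16417 + 46665) = √63082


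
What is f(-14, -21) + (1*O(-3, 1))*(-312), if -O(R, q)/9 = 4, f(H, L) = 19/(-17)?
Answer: 190925/17 ≈ 11231.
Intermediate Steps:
f(H, L) = -19/17 (f(H, L) = 19*(-1/17) = -19/17)
O(R, q) = -36 (O(R, q) = -9*4 = -36)
f(-14, -21) + (1*O(-3, 1))*(-312) = -19/17 + (1*(-36))*(-312) = -19/17 - 36*(-312) = -19/17 + 11232 = 190925/17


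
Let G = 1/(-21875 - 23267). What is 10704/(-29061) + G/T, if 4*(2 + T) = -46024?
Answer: -617851689187/1677446565144 ≈ -0.36833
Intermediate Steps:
G = -1/45142 (G = 1/(-45142) = -1/45142 ≈ -2.2152e-5)
T = -11508 (T = -2 + (¼)*(-46024) = -2 - 11506 = -11508)
10704/(-29061) + G/T = 10704/(-29061) - 1/45142/(-11508) = 10704*(-1/29061) - 1/45142*(-1/11508) = -3568/9687 + 1/519494136 = -617851689187/1677446565144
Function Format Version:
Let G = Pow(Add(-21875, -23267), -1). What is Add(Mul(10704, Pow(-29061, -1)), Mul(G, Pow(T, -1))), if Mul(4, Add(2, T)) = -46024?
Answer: Rational(-617851689187, 1677446565144) ≈ -0.36833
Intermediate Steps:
G = Rational(-1, 45142) (G = Pow(-45142, -1) = Rational(-1, 45142) ≈ -2.2152e-5)
T = -11508 (T = Add(-2, Mul(Rational(1, 4), -46024)) = Add(-2, -11506) = -11508)
Add(Mul(10704, Pow(-29061, -1)), Mul(G, Pow(T, -1))) = Add(Mul(10704, Pow(-29061, -1)), Mul(Rational(-1, 45142), Pow(-11508, -1))) = Add(Mul(10704, Rational(-1, 29061)), Mul(Rational(-1, 45142), Rational(-1, 11508))) = Add(Rational(-3568, 9687), Rational(1, 519494136)) = Rational(-617851689187, 1677446565144)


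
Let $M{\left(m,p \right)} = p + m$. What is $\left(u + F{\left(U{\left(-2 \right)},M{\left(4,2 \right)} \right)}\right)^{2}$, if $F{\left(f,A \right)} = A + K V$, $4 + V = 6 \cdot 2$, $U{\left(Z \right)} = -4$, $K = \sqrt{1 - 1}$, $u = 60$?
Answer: $4356$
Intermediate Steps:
$K = 0$ ($K = \sqrt{0} = 0$)
$M{\left(m,p \right)} = m + p$
$V = 8$ ($V = -4 + 6 \cdot 2 = -4 + 12 = 8$)
$F{\left(f,A \right)} = A$ ($F{\left(f,A \right)} = A + 0 \cdot 8 = A + 0 = A$)
$\left(u + F{\left(U{\left(-2 \right)},M{\left(4,2 \right)} \right)}\right)^{2} = \left(60 + \left(4 + 2\right)\right)^{2} = \left(60 + 6\right)^{2} = 66^{2} = 4356$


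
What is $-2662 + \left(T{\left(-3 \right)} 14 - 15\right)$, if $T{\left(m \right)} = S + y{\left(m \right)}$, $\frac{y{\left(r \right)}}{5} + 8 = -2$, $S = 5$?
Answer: $-3307$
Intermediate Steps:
$y{\left(r \right)} = -50$ ($y{\left(r \right)} = -40 + 5 \left(-2\right) = -40 - 10 = -50$)
$T{\left(m \right)} = -45$ ($T{\left(m \right)} = 5 - 50 = -45$)
$-2662 + \left(T{\left(-3 \right)} 14 - 15\right) = -2662 - 645 = -3307$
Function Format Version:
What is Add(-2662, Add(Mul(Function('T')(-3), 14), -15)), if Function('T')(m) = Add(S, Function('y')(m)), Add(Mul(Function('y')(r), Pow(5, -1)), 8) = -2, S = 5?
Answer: -3307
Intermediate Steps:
Function('y')(r) = -50 (Function('y')(r) = Add(-40, Mul(5, -2)) = Add(-40, -10) = -50)
Function('T')(m) = -45 (Function('T')(m) = Add(5, -50) = -45)
Add(-2662, Add(Mul(Function('T')(-3), 14), -15)) = Add(-2662, Add(Mul(-45, 14), -15)) = Add(-2662, Add(-630, -15)) = Add(-2662, -645) = -3307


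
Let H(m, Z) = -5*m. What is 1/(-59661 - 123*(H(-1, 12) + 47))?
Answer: -1/66057 ≈ -1.5138e-5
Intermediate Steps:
1/(-59661 - 123*(H(-1, 12) + 47)) = 1/(-59661 - 123*(-5*(-1) + 47)) = 1/(-59661 - 123*(5 + 47)) = 1/(-59661 - 123*52) = 1/(-59661 - 6396) = 1/(-66057) = -1/66057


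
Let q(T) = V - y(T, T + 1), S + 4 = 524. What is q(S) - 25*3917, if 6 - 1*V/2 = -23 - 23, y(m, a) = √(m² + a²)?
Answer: -97821 - √541841 ≈ -98557.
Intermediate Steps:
y(m, a) = √(a² + m²)
V = 104 (V = 12 - 2*(-23 - 23) = 12 - 2*(-46) = 12 + 92 = 104)
S = 520 (S = -4 + 524 = 520)
q(T) = 104 - √(T² + (1 + T)²) (q(T) = 104 - √((T + 1)² + T²) = 104 - √((1 + T)² + T²) = 104 - √(T² + (1 + T)²))
q(S) - 25*3917 = (104 - √(520² + (1 + 520)²)) - 25*3917 = (104 - √(270400 + 521²)) - 97925 = (104 - √(270400 + 271441)) - 97925 = (104 - √541841) - 97925 = -97821 - √541841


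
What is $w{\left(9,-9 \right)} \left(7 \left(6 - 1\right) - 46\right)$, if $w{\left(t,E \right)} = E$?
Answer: $99$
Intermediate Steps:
$w{\left(9,-9 \right)} \left(7 \left(6 - 1\right) - 46\right) = - 9 \left(7 \left(6 - 1\right) - 46\right) = - 9 \left(7 \cdot 5 - 46\right) = - 9 \left(35 - 46\right) = \left(-9\right) \left(-11\right) = 99$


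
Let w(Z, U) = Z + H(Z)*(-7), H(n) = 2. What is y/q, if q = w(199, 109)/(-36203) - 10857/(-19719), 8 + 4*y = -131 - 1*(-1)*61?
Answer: -1325790063/37086472 ≈ -35.749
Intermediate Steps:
w(Z, U) = -14 + Z (w(Z, U) = Z + 2*(-7) = Z - 14 = -14 + Z)
y = -39/2 (y = -2 + (-131 - 1*(-1)*61)/4 = -2 + (-131 + 1*61)/4 = -2 + (-131 + 61)/4 = -2 + (1/4)*(-70) = -2 - 35/2 = -39/2 ≈ -19.500)
q = 18543236/33994617 (q = (-14 + 199)/(-36203) - 10857/(-19719) = 185*(-1/36203) - 10857*(-1/19719) = -185/36203 + 517/939 = 18543236/33994617 ≈ 0.54548)
y/q = -39/(2*18543236/33994617) = -39/2*33994617/18543236 = -1325790063/37086472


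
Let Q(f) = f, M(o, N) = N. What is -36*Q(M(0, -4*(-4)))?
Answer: -576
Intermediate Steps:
-36*Q(M(0, -4*(-4))) = -(-144)*(-4) = -36*16 = -576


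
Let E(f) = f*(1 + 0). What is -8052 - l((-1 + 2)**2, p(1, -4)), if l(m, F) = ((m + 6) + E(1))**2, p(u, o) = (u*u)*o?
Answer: -8116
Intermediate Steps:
p(u, o) = o*u**2 (p(u, o) = u**2*o = o*u**2)
E(f) = f (E(f) = f*1 = f)
l(m, F) = (7 + m)**2 (l(m, F) = ((m + 6) + 1)**2 = ((6 + m) + 1)**2 = (7 + m)**2)
-8052 - l((-1 + 2)**2, p(1, -4)) = -8052 - (7 + (-1 + 2)**2)**2 = -8052 - (7 + 1**2)**2 = -8052 - (7 + 1)**2 = -8052 - 1*8**2 = -8052 - 1*64 = -8052 - 64 = -8116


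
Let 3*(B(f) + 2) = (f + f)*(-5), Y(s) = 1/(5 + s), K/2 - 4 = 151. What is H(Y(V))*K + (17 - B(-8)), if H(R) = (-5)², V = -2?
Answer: 23227/3 ≈ 7742.3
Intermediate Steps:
K = 310 (K = 8 + 2*151 = 8 + 302 = 310)
B(f) = -2 - 10*f/3 (B(f) = -2 + ((f + f)*(-5))/3 = -2 + ((2*f)*(-5))/3 = -2 + (-10*f)/3 = -2 - 10*f/3)
H(R) = 25
H(Y(V))*K + (17 - B(-8)) = 25*310 + (17 - (-2 - 10/3*(-8))) = 7750 + (17 - (-2 + 80/3)) = 7750 + (17 - 1*74/3) = 7750 + (17 - 74/3) = 7750 - 23/3 = 23227/3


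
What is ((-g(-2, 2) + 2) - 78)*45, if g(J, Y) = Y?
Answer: -3510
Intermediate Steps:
((-g(-2, 2) + 2) - 78)*45 = ((-1*2 + 2) - 78)*45 = ((-2 + 2) - 78)*45 = (0 - 78)*45 = -78*45 = -3510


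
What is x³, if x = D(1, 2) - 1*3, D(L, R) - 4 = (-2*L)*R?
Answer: -27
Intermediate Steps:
D(L, R) = 4 - 2*L*R (D(L, R) = 4 + (-2*L)*R = 4 - 2*L*R)
x = -3 (x = (4 - 2*1*2) - 1*3 = (4 - 4) - 3 = 0 - 3 = -3)
x³ = (-3)³ = -27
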